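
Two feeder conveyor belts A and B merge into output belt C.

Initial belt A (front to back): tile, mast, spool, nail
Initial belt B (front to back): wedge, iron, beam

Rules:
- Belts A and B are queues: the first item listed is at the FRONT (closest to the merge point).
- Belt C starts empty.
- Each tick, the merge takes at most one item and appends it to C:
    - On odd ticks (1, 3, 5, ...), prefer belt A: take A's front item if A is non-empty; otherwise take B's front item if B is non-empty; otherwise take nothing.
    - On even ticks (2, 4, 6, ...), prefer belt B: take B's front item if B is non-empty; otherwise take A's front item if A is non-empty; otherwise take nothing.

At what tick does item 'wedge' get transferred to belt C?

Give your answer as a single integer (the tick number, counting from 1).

Tick 1: prefer A, take tile from A; A=[mast,spool,nail] B=[wedge,iron,beam] C=[tile]
Tick 2: prefer B, take wedge from B; A=[mast,spool,nail] B=[iron,beam] C=[tile,wedge]

Answer: 2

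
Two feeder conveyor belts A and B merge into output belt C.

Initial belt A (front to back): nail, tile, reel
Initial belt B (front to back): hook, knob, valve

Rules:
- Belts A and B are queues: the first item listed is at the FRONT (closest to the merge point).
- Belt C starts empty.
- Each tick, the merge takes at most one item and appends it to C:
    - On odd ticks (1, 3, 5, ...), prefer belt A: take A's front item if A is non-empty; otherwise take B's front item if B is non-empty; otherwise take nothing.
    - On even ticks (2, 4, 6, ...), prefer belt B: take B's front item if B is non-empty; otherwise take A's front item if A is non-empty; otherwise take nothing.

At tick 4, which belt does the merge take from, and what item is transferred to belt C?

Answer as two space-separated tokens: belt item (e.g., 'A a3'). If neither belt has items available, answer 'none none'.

Answer: B knob

Derivation:
Tick 1: prefer A, take nail from A; A=[tile,reel] B=[hook,knob,valve] C=[nail]
Tick 2: prefer B, take hook from B; A=[tile,reel] B=[knob,valve] C=[nail,hook]
Tick 3: prefer A, take tile from A; A=[reel] B=[knob,valve] C=[nail,hook,tile]
Tick 4: prefer B, take knob from B; A=[reel] B=[valve] C=[nail,hook,tile,knob]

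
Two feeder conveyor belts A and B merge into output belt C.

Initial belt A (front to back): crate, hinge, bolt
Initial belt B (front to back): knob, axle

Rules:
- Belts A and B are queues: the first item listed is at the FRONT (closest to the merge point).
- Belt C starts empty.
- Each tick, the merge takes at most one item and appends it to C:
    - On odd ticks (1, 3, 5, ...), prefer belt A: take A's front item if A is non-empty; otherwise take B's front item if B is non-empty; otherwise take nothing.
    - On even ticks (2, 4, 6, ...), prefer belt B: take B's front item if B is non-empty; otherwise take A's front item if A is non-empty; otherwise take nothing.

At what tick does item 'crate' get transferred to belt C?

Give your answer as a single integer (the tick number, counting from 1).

Tick 1: prefer A, take crate from A; A=[hinge,bolt] B=[knob,axle] C=[crate]

Answer: 1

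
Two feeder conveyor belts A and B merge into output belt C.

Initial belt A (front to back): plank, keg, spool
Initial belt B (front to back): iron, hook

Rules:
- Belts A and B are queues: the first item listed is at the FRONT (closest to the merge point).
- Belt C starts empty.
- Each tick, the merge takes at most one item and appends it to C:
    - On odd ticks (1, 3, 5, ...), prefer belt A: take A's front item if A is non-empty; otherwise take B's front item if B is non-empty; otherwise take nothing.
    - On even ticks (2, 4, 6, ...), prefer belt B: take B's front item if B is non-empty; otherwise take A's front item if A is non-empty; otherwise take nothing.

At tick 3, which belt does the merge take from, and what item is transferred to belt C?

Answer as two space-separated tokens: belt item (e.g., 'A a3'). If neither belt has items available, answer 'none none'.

Tick 1: prefer A, take plank from A; A=[keg,spool] B=[iron,hook] C=[plank]
Tick 2: prefer B, take iron from B; A=[keg,spool] B=[hook] C=[plank,iron]
Tick 3: prefer A, take keg from A; A=[spool] B=[hook] C=[plank,iron,keg]

Answer: A keg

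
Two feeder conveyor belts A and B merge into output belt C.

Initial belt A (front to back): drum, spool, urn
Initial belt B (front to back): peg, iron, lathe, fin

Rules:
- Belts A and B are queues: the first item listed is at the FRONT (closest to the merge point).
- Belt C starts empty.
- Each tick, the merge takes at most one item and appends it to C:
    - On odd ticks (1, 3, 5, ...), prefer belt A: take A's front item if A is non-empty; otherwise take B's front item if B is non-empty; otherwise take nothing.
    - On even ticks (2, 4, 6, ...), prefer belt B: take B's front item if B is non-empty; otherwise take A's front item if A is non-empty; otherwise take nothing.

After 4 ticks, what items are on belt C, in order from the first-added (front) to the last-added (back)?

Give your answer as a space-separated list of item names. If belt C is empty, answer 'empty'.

Answer: drum peg spool iron

Derivation:
Tick 1: prefer A, take drum from A; A=[spool,urn] B=[peg,iron,lathe,fin] C=[drum]
Tick 2: prefer B, take peg from B; A=[spool,urn] B=[iron,lathe,fin] C=[drum,peg]
Tick 3: prefer A, take spool from A; A=[urn] B=[iron,lathe,fin] C=[drum,peg,spool]
Tick 4: prefer B, take iron from B; A=[urn] B=[lathe,fin] C=[drum,peg,spool,iron]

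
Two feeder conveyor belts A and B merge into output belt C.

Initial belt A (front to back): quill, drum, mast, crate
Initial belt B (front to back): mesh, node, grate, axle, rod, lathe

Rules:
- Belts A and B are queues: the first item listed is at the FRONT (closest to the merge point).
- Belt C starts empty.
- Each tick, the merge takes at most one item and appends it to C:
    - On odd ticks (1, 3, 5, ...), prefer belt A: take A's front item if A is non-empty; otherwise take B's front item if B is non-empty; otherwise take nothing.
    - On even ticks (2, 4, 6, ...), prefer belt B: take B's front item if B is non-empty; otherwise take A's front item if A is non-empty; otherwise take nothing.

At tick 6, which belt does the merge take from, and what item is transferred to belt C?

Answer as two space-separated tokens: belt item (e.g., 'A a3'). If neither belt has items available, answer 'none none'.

Tick 1: prefer A, take quill from A; A=[drum,mast,crate] B=[mesh,node,grate,axle,rod,lathe] C=[quill]
Tick 2: prefer B, take mesh from B; A=[drum,mast,crate] B=[node,grate,axle,rod,lathe] C=[quill,mesh]
Tick 3: prefer A, take drum from A; A=[mast,crate] B=[node,grate,axle,rod,lathe] C=[quill,mesh,drum]
Tick 4: prefer B, take node from B; A=[mast,crate] B=[grate,axle,rod,lathe] C=[quill,mesh,drum,node]
Tick 5: prefer A, take mast from A; A=[crate] B=[grate,axle,rod,lathe] C=[quill,mesh,drum,node,mast]
Tick 6: prefer B, take grate from B; A=[crate] B=[axle,rod,lathe] C=[quill,mesh,drum,node,mast,grate]

Answer: B grate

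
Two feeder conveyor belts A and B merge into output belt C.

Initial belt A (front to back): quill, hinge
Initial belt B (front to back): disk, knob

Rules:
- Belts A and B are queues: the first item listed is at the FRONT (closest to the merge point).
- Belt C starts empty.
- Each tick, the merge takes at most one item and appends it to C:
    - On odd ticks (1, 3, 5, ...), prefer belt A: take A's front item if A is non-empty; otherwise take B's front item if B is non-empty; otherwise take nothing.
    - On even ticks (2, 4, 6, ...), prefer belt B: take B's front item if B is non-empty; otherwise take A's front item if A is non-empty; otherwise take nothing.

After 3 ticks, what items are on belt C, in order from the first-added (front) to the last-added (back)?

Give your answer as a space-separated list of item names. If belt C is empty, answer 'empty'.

Answer: quill disk hinge

Derivation:
Tick 1: prefer A, take quill from A; A=[hinge] B=[disk,knob] C=[quill]
Tick 2: prefer B, take disk from B; A=[hinge] B=[knob] C=[quill,disk]
Tick 3: prefer A, take hinge from A; A=[-] B=[knob] C=[quill,disk,hinge]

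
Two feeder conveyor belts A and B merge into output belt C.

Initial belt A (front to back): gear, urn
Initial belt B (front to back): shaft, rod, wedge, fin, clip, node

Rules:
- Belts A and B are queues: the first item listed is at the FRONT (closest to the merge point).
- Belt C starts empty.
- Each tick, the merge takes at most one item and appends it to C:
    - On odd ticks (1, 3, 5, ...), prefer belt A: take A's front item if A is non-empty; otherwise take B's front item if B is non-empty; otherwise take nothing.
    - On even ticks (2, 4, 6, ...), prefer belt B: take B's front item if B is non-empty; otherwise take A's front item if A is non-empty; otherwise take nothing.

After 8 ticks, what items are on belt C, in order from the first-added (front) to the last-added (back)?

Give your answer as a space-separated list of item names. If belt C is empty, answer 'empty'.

Tick 1: prefer A, take gear from A; A=[urn] B=[shaft,rod,wedge,fin,clip,node] C=[gear]
Tick 2: prefer B, take shaft from B; A=[urn] B=[rod,wedge,fin,clip,node] C=[gear,shaft]
Tick 3: prefer A, take urn from A; A=[-] B=[rod,wedge,fin,clip,node] C=[gear,shaft,urn]
Tick 4: prefer B, take rod from B; A=[-] B=[wedge,fin,clip,node] C=[gear,shaft,urn,rod]
Tick 5: prefer A, take wedge from B; A=[-] B=[fin,clip,node] C=[gear,shaft,urn,rod,wedge]
Tick 6: prefer B, take fin from B; A=[-] B=[clip,node] C=[gear,shaft,urn,rod,wedge,fin]
Tick 7: prefer A, take clip from B; A=[-] B=[node] C=[gear,shaft,urn,rod,wedge,fin,clip]
Tick 8: prefer B, take node from B; A=[-] B=[-] C=[gear,shaft,urn,rod,wedge,fin,clip,node]

Answer: gear shaft urn rod wedge fin clip node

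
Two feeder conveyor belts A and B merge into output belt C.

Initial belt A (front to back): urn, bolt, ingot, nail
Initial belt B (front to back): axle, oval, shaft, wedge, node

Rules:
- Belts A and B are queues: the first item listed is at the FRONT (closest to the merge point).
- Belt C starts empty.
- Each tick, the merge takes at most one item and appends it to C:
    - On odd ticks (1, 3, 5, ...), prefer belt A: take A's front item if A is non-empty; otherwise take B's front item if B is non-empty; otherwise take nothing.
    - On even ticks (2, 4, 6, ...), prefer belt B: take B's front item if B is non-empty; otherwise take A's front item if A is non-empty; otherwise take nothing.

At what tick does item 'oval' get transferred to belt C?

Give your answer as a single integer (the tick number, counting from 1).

Tick 1: prefer A, take urn from A; A=[bolt,ingot,nail] B=[axle,oval,shaft,wedge,node] C=[urn]
Tick 2: prefer B, take axle from B; A=[bolt,ingot,nail] B=[oval,shaft,wedge,node] C=[urn,axle]
Tick 3: prefer A, take bolt from A; A=[ingot,nail] B=[oval,shaft,wedge,node] C=[urn,axle,bolt]
Tick 4: prefer B, take oval from B; A=[ingot,nail] B=[shaft,wedge,node] C=[urn,axle,bolt,oval]

Answer: 4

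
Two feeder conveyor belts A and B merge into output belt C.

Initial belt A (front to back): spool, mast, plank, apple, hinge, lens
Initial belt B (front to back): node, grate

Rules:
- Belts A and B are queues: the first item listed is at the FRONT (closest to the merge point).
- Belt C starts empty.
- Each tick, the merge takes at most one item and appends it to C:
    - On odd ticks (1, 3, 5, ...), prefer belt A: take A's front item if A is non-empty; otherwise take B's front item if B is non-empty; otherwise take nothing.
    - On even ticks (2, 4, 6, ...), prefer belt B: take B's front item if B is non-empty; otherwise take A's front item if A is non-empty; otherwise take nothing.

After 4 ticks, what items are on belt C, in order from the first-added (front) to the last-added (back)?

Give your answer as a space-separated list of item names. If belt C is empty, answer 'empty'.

Answer: spool node mast grate

Derivation:
Tick 1: prefer A, take spool from A; A=[mast,plank,apple,hinge,lens] B=[node,grate] C=[spool]
Tick 2: prefer B, take node from B; A=[mast,plank,apple,hinge,lens] B=[grate] C=[spool,node]
Tick 3: prefer A, take mast from A; A=[plank,apple,hinge,lens] B=[grate] C=[spool,node,mast]
Tick 4: prefer B, take grate from B; A=[plank,apple,hinge,lens] B=[-] C=[spool,node,mast,grate]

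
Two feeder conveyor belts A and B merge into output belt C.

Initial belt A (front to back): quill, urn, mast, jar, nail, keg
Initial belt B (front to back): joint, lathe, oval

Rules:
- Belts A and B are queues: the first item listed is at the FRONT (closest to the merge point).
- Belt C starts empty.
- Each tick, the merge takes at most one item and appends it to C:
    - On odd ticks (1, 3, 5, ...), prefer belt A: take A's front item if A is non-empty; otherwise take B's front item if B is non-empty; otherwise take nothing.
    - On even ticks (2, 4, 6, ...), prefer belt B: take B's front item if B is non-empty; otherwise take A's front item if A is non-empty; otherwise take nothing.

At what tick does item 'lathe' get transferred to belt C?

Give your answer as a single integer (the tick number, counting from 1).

Tick 1: prefer A, take quill from A; A=[urn,mast,jar,nail,keg] B=[joint,lathe,oval] C=[quill]
Tick 2: prefer B, take joint from B; A=[urn,mast,jar,nail,keg] B=[lathe,oval] C=[quill,joint]
Tick 3: prefer A, take urn from A; A=[mast,jar,nail,keg] B=[lathe,oval] C=[quill,joint,urn]
Tick 4: prefer B, take lathe from B; A=[mast,jar,nail,keg] B=[oval] C=[quill,joint,urn,lathe]

Answer: 4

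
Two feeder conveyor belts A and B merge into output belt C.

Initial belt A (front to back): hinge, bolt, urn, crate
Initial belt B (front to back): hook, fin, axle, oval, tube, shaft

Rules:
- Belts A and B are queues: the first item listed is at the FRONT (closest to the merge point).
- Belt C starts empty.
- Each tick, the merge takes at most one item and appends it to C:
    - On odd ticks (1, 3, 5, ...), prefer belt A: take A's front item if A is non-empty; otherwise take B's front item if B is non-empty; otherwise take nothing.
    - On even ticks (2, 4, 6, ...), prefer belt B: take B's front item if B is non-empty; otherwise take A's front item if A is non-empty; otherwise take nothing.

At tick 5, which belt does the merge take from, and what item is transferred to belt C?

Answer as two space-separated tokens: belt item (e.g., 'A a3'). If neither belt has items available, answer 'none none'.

Tick 1: prefer A, take hinge from A; A=[bolt,urn,crate] B=[hook,fin,axle,oval,tube,shaft] C=[hinge]
Tick 2: prefer B, take hook from B; A=[bolt,urn,crate] B=[fin,axle,oval,tube,shaft] C=[hinge,hook]
Tick 3: prefer A, take bolt from A; A=[urn,crate] B=[fin,axle,oval,tube,shaft] C=[hinge,hook,bolt]
Tick 4: prefer B, take fin from B; A=[urn,crate] B=[axle,oval,tube,shaft] C=[hinge,hook,bolt,fin]
Tick 5: prefer A, take urn from A; A=[crate] B=[axle,oval,tube,shaft] C=[hinge,hook,bolt,fin,urn]

Answer: A urn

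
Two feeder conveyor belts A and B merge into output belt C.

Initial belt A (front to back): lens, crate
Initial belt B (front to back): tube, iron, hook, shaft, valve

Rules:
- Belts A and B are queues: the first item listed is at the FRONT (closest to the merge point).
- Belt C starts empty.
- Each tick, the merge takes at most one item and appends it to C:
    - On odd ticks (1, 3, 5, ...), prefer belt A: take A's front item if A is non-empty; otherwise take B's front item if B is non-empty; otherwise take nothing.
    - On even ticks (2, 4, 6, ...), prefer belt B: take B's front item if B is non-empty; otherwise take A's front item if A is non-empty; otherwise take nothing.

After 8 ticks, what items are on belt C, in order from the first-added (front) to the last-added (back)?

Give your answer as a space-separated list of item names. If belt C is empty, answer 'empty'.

Answer: lens tube crate iron hook shaft valve

Derivation:
Tick 1: prefer A, take lens from A; A=[crate] B=[tube,iron,hook,shaft,valve] C=[lens]
Tick 2: prefer B, take tube from B; A=[crate] B=[iron,hook,shaft,valve] C=[lens,tube]
Tick 3: prefer A, take crate from A; A=[-] B=[iron,hook,shaft,valve] C=[lens,tube,crate]
Tick 4: prefer B, take iron from B; A=[-] B=[hook,shaft,valve] C=[lens,tube,crate,iron]
Tick 5: prefer A, take hook from B; A=[-] B=[shaft,valve] C=[lens,tube,crate,iron,hook]
Tick 6: prefer B, take shaft from B; A=[-] B=[valve] C=[lens,tube,crate,iron,hook,shaft]
Tick 7: prefer A, take valve from B; A=[-] B=[-] C=[lens,tube,crate,iron,hook,shaft,valve]
Tick 8: prefer B, both empty, nothing taken; A=[-] B=[-] C=[lens,tube,crate,iron,hook,shaft,valve]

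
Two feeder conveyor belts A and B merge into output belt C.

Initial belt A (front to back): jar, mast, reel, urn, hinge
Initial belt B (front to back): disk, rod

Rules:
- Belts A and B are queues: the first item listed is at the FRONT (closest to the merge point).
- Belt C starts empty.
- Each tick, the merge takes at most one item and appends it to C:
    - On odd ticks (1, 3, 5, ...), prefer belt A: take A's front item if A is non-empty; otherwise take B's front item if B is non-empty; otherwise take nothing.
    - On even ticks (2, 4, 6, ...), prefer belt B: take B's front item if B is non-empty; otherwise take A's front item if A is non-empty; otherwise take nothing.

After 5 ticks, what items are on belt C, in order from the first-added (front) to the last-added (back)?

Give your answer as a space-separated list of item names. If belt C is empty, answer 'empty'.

Answer: jar disk mast rod reel

Derivation:
Tick 1: prefer A, take jar from A; A=[mast,reel,urn,hinge] B=[disk,rod] C=[jar]
Tick 2: prefer B, take disk from B; A=[mast,reel,urn,hinge] B=[rod] C=[jar,disk]
Tick 3: prefer A, take mast from A; A=[reel,urn,hinge] B=[rod] C=[jar,disk,mast]
Tick 4: prefer B, take rod from B; A=[reel,urn,hinge] B=[-] C=[jar,disk,mast,rod]
Tick 5: prefer A, take reel from A; A=[urn,hinge] B=[-] C=[jar,disk,mast,rod,reel]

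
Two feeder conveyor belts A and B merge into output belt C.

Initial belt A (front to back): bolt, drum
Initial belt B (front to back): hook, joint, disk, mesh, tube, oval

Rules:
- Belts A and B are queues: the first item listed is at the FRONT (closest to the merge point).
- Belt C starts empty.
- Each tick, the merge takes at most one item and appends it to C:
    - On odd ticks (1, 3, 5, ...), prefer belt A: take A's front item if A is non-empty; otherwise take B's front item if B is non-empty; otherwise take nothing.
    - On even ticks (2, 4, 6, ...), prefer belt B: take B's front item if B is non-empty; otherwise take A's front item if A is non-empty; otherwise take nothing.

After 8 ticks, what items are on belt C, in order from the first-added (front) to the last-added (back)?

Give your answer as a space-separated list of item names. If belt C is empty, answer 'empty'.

Tick 1: prefer A, take bolt from A; A=[drum] B=[hook,joint,disk,mesh,tube,oval] C=[bolt]
Tick 2: prefer B, take hook from B; A=[drum] B=[joint,disk,mesh,tube,oval] C=[bolt,hook]
Tick 3: prefer A, take drum from A; A=[-] B=[joint,disk,mesh,tube,oval] C=[bolt,hook,drum]
Tick 4: prefer B, take joint from B; A=[-] B=[disk,mesh,tube,oval] C=[bolt,hook,drum,joint]
Tick 5: prefer A, take disk from B; A=[-] B=[mesh,tube,oval] C=[bolt,hook,drum,joint,disk]
Tick 6: prefer B, take mesh from B; A=[-] B=[tube,oval] C=[bolt,hook,drum,joint,disk,mesh]
Tick 7: prefer A, take tube from B; A=[-] B=[oval] C=[bolt,hook,drum,joint,disk,mesh,tube]
Tick 8: prefer B, take oval from B; A=[-] B=[-] C=[bolt,hook,drum,joint,disk,mesh,tube,oval]

Answer: bolt hook drum joint disk mesh tube oval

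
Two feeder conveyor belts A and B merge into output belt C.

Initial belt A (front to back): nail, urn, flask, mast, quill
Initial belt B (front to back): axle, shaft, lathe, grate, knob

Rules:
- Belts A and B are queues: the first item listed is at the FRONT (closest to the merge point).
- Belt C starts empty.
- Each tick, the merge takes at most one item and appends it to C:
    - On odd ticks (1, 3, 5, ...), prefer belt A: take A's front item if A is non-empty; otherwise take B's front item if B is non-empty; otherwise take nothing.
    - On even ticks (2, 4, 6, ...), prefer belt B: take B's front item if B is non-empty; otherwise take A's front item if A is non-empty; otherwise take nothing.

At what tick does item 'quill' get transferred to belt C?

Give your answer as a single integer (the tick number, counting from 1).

Tick 1: prefer A, take nail from A; A=[urn,flask,mast,quill] B=[axle,shaft,lathe,grate,knob] C=[nail]
Tick 2: prefer B, take axle from B; A=[urn,flask,mast,quill] B=[shaft,lathe,grate,knob] C=[nail,axle]
Tick 3: prefer A, take urn from A; A=[flask,mast,quill] B=[shaft,lathe,grate,knob] C=[nail,axle,urn]
Tick 4: prefer B, take shaft from B; A=[flask,mast,quill] B=[lathe,grate,knob] C=[nail,axle,urn,shaft]
Tick 5: prefer A, take flask from A; A=[mast,quill] B=[lathe,grate,knob] C=[nail,axle,urn,shaft,flask]
Tick 6: prefer B, take lathe from B; A=[mast,quill] B=[grate,knob] C=[nail,axle,urn,shaft,flask,lathe]
Tick 7: prefer A, take mast from A; A=[quill] B=[grate,knob] C=[nail,axle,urn,shaft,flask,lathe,mast]
Tick 8: prefer B, take grate from B; A=[quill] B=[knob] C=[nail,axle,urn,shaft,flask,lathe,mast,grate]
Tick 9: prefer A, take quill from A; A=[-] B=[knob] C=[nail,axle,urn,shaft,flask,lathe,mast,grate,quill]

Answer: 9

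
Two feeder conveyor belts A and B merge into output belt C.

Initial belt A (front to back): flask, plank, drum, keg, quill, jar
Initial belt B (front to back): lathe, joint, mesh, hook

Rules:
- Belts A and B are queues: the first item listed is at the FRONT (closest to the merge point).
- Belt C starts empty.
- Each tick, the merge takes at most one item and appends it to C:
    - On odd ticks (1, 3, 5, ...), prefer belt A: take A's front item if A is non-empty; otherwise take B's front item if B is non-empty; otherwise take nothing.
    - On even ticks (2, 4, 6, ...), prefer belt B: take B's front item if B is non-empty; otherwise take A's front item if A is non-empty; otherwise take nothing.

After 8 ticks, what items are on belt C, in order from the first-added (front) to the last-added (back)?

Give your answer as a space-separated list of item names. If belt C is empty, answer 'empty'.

Tick 1: prefer A, take flask from A; A=[plank,drum,keg,quill,jar] B=[lathe,joint,mesh,hook] C=[flask]
Tick 2: prefer B, take lathe from B; A=[plank,drum,keg,quill,jar] B=[joint,mesh,hook] C=[flask,lathe]
Tick 3: prefer A, take plank from A; A=[drum,keg,quill,jar] B=[joint,mesh,hook] C=[flask,lathe,plank]
Tick 4: prefer B, take joint from B; A=[drum,keg,quill,jar] B=[mesh,hook] C=[flask,lathe,plank,joint]
Tick 5: prefer A, take drum from A; A=[keg,quill,jar] B=[mesh,hook] C=[flask,lathe,plank,joint,drum]
Tick 6: prefer B, take mesh from B; A=[keg,quill,jar] B=[hook] C=[flask,lathe,plank,joint,drum,mesh]
Tick 7: prefer A, take keg from A; A=[quill,jar] B=[hook] C=[flask,lathe,plank,joint,drum,mesh,keg]
Tick 8: prefer B, take hook from B; A=[quill,jar] B=[-] C=[flask,lathe,plank,joint,drum,mesh,keg,hook]

Answer: flask lathe plank joint drum mesh keg hook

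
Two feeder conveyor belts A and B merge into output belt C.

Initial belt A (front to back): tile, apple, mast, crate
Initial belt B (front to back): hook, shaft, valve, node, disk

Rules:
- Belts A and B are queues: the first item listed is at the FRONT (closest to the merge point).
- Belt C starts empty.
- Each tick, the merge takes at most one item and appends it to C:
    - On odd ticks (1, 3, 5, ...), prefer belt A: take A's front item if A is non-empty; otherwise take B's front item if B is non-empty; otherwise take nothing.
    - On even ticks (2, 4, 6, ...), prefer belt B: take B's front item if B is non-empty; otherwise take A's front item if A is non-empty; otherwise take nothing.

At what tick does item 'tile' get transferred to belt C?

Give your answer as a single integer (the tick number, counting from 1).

Answer: 1

Derivation:
Tick 1: prefer A, take tile from A; A=[apple,mast,crate] B=[hook,shaft,valve,node,disk] C=[tile]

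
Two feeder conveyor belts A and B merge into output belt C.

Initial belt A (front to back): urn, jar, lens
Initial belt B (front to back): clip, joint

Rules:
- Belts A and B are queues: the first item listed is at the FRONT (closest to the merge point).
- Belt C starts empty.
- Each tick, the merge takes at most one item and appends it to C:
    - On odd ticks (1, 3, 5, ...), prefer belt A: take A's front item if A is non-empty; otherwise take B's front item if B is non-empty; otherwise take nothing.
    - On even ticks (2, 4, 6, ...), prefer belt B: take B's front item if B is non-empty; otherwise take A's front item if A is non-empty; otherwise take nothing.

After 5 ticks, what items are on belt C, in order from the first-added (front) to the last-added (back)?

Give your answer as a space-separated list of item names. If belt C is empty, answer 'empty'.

Tick 1: prefer A, take urn from A; A=[jar,lens] B=[clip,joint] C=[urn]
Tick 2: prefer B, take clip from B; A=[jar,lens] B=[joint] C=[urn,clip]
Tick 3: prefer A, take jar from A; A=[lens] B=[joint] C=[urn,clip,jar]
Tick 4: prefer B, take joint from B; A=[lens] B=[-] C=[urn,clip,jar,joint]
Tick 5: prefer A, take lens from A; A=[-] B=[-] C=[urn,clip,jar,joint,lens]

Answer: urn clip jar joint lens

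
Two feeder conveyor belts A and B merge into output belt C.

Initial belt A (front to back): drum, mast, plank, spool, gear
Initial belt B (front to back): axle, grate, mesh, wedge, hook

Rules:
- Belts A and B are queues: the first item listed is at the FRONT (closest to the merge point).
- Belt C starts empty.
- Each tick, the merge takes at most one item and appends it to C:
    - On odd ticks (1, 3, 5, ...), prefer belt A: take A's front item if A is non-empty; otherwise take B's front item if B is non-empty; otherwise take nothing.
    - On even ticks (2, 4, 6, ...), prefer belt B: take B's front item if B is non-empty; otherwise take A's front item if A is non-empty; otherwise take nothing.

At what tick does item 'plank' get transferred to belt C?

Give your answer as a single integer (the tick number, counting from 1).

Tick 1: prefer A, take drum from A; A=[mast,plank,spool,gear] B=[axle,grate,mesh,wedge,hook] C=[drum]
Tick 2: prefer B, take axle from B; A=[mast,plank,spool,gear] B=[grate,mesh,wedge,hook] C=[drum,axle]
Tick 3: prefer A, take mast from A; A=[plank,spool,gear] B=[grate,mesh,wedge,hook] C=[drum,axle,mast]
Tick 4: prefer B, take grate from B; A=[plank,spool,gear] B=[mesh,wedge,hook] C=[drum,axle,mast,grate]
Tick 5: prefer A, take plank from A; A=[spool,gear] B=[mesh,wedge,hook] C=[drum,axle,mast,grate,plank]

Answer: 5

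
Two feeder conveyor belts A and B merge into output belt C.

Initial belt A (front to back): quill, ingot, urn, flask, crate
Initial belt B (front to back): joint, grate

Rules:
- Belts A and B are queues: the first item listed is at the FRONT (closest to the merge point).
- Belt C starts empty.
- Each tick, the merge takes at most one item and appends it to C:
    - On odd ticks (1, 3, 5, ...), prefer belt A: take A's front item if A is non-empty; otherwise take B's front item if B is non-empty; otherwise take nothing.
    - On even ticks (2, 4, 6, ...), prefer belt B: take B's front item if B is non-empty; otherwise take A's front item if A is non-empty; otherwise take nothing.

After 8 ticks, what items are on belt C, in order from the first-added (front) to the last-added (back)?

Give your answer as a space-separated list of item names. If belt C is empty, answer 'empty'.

Answer: quill joint ingot grate urn flask crate

Derivation:
Tick 1: prefer A, take quill from A; A=[ingot,urn,flask,crate] B=[joint,grate] C=[quill]
Tick 2: prefer B, take joint from B; A=[ingot,urn,flask,crate] B=[grate] C=[quill,joint]
Tick 3: prefer A, take ingot from A; A=[urn,flask,crate] B=[grate] C=[quill,joint,ingot]
Tick 4: prefer B, take grate from B; A=[urn,flask,crate] B=[-] C=[quill,joint,ingot,grate]
Tick 5: prefer A, take urn from A; A=[flask,crate] B=[-] C=[quill,joint,ingot,grate,urn]
Tick 6: prefer B, take flask from A; A=[crate] B=[-] C=[quill,joint,ingot,grate,urn,flask]
Tick 7: prefer A, take crate from A; A=[-] B=[-] C=[quill,joint,ingot,grate,urn,flask,crate]
Tick 8: prefer B, both empty, nothing taken; A=[-] B=[-] C=[quill,joint,ingot,grate,urn,flask,crate]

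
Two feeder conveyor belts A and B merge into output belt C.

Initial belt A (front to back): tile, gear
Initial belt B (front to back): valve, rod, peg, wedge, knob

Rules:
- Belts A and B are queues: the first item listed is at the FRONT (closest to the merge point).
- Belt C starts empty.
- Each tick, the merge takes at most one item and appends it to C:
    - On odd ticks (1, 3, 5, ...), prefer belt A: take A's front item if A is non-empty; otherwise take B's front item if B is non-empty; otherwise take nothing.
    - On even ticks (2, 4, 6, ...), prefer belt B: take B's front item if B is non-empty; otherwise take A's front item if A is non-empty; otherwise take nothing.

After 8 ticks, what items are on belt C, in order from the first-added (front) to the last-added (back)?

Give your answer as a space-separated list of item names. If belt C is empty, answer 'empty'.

Answer: tile valve gear rod peg wedge knob

Derivation:
Tick 1: prefer A, take tile from A; A=[gear] B=[valve,rod,peg,wedge,knob] C=[tile]
Tick 2: prefer B, take valve from B; A=[gear] B=[rod,peg,wedge,knob] C=[tile,valve]
Tick 3: prefer A, take gear from A; A=[-] B=[rod,peg,wedge,knob] C=[tile,valve,gear]
Tick 4: prefer B, take rod from B; A=[-] B=[peg,wedge,knob] C=[tile,valve,gear,rod]
Tick 5: prefer A, take peg from B; A=[-] B=[wedge,knob] C=[tile,valve,gear,rod,peg]
Tick 6: prefer B, take wedge from B; A=[-] B=[knob] C=[tile,valve,gear,rod,peg,wedge]
Tick 7: prefer A, take knob from B; A=[-] B=[-] C=[tile,valve,gear,rod,peg,wedge,knob]
Tick 8: prefer B, both empty, nothing taken; A=[-] B=[-] C=[tile,valve,gear,rod,peg,wedge,knob]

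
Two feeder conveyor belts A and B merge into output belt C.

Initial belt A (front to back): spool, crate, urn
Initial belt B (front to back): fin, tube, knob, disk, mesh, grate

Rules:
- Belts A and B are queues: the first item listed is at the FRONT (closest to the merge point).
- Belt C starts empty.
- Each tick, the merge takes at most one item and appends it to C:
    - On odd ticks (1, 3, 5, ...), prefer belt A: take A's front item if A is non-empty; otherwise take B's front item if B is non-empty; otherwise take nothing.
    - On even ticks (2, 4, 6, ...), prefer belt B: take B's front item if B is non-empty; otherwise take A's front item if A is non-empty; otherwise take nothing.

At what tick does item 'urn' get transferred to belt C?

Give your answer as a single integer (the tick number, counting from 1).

Tick 1: prefer A, take spool from A; A=[crate,urn] B=[fin,tube,knob,disk,mesh,grate] C=[spool]
Tick 2: prefer B, take fin from B; A=[crate,urn] B=[tube,knob,disk,mesh,grate] C=[spool,fin]
Tick 3: prefer A, take crate from A; A=[urn] B=[tube,knob,disk,mesh,grate] C=[spool,fin,crate]
Tick 4: prefer B, take tube from B; A=[urn] B=[knob,disk,mesh,grate] C=[spool,fin,crate,tube]
Tick 5: prefer A, take urn from A; A=[-] B=[knob,disk,mesh,grate] C=[spool,fin,crate,tube,urn]

Answer: 5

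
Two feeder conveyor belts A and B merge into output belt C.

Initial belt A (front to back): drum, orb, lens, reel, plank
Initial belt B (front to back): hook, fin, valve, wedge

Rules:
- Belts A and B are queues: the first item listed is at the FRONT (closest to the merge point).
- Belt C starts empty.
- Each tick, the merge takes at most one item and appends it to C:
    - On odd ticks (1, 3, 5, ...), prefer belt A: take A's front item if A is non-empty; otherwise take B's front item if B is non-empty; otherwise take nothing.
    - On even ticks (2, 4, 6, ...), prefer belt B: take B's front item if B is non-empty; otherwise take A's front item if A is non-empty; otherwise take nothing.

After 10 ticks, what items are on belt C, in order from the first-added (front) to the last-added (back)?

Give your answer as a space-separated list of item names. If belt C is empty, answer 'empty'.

Answer: drum hook orb fin lens valve reel wedge plank

Derivation:
Tick 1: prefer A, take drum from A; A=[orb,lens,reel,plank] B=[hook,fin,valve,wedge] C=[drum]
Tick 2: prefer B, take hook from B; A=[orb,lens,reel,plank] B=[fin,valve,wedge] C=[drum,hook]
Tick 3: prefer A, take orb from A; A=[lens,reel,plank] B=[fin,valve,wedge] C=[drum,hook,orb]
Tick 4: prefer B, take fin from B; A=[lens,reel,plank] B=[valve,wedge] C=[drum,hook,orb,fin]
Tick 5: prefer A, take lens from A; A=[reel,plank] B=[valve,wedge] C=[drum,hook,orb,fin,lens]
Tick 6: prefer B, take valve from B; A=[reel,plank] B=[wedge] C=[drum,hook,orb,fin,lens,valve]
Tick 7: prefer A, take reel from A; A=[plank] B=[wedge] C=[drum,hook,orb,fin,lens,valve,reel]
Tick 8: prefer B, take wedge from B; A=[plank] B=[-] C=[drum,hook,orb,fin,lens,valve,reel,wedge]
Tick 9: prefer A, take plank from A; A=[-] B=[-] C=[drum,hook,orb,fin,lens,valve,reel,wedge,plank]
Tick 10: prefer B, both empty, nothing taken; A=[-] B=[-] C=[drum,hook,orb,fin,lens,valve,reel,wedge,plank]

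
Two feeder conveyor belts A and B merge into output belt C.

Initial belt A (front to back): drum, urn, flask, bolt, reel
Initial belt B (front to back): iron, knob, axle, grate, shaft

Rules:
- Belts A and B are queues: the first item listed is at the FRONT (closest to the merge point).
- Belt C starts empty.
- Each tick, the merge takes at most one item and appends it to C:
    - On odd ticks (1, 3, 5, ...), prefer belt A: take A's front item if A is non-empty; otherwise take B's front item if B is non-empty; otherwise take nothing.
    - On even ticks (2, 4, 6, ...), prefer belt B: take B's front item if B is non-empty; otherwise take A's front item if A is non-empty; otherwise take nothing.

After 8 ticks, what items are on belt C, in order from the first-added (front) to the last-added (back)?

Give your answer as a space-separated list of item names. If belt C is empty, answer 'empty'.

Tick 1: prefer A, take drum from A; A=[urn,flask,bolt,reel] B=[iron,knob,axle,grate,shaft] C=[drum]
Tick 2: prefer B, take iron from B; A=[urn,flask,bolt,reel] B=[knob,axle,grate,shaft] C=[drum,iron]
Tick 3: prefer A, take urn from A; A=[flask,bolt,reel] B=[knob,axle,grate,shaft] C=[drum,iron,urn]
Tick 4: prefer B, take knob from B; A=[flask,bolt,reel] B=[axle,grate,shaft] C=[drum,iron,urn,knob]
Tick 5: prefer A, take flask from A; A=[bolt,reel] B=[axle,grate,shaft] C=[drum,iron,urn,knob,flask]
Tick 6: prefer B, take axle from B; A=[bolt,reel] B=[grate,shaft] C=[drum,iron,urn,knob,flask,axle]
Tick 7: prefer A, take bolt from A; A=[reel] B=[grate,shaft] C=[drum,iron,urn,knob,flask,axle,bolt]
Tick 8: prefer B, take grate from B; A=[reel] B=[shaft] C=[drum,iron,urn,knob,flask,axle,bolt,grate]

Answer: drum iron urn knob flask axle bolt grate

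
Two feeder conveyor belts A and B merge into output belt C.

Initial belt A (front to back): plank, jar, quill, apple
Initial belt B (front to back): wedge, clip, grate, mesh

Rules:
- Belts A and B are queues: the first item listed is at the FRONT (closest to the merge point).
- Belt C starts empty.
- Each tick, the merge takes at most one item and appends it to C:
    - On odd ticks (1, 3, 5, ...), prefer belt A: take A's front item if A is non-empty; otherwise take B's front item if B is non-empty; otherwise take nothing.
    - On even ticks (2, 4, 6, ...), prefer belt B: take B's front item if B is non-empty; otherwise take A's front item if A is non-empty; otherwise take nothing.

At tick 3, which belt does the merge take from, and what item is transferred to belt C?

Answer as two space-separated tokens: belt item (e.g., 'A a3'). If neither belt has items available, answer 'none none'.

Answer: A jar

Derivation:
Tick 1: prefer A, take plank from A; A=[jar,quill,apple] B=[wedge,clip,grate,mesh] C=[plank]
Tick 2: prefer B, take wedge from B; A=[jar,quill,apple] B=[clip,grate,mesh] C=[plank,wedge]
Tick 3: prefer A, take jar from A; A=[quill,apple] B=[clip,grate,mesh] C=[plank,wedge,jar]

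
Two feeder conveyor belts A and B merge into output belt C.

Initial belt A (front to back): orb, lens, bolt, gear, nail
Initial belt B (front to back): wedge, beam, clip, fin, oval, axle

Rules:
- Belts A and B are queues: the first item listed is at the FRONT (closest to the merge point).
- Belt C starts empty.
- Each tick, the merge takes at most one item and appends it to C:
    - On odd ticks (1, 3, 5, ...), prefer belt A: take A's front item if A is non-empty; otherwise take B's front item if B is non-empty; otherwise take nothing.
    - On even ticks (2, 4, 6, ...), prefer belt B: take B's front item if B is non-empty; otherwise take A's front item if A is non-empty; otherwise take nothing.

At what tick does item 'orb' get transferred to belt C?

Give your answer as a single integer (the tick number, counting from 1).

Answer: 1

Derivation:
Tick 1: prefer A, take orb from A; A=[lens,bolt,gear,nail] B=[wedge,beam,clip,fin,oval,axle] C=[orb]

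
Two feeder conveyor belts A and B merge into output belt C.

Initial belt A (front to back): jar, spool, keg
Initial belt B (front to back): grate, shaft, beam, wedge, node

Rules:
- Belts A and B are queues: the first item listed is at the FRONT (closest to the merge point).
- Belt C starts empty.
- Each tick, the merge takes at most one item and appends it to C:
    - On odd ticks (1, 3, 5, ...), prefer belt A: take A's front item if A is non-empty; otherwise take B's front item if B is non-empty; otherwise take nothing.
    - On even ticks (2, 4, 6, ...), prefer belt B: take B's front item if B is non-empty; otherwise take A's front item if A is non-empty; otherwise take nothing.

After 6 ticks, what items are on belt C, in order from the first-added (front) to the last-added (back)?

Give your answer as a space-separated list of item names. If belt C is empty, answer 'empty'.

Answer: jar grate spool shaft keg beam

Derivation:
Tick 1: prefer A, take jar from A; A=[spool,keg] B=[grate,shaft,beam,wedge,node] C=[jar]
Tick 2: prefer B, take grate from B; A=[spool,keg] B=[shaft,beam,wedge,node] C=[jar,grate]
Tick 3: prefer A, take spool from A; A=[keg] B=[shaft,beam,wedge,node] C=[jar,grate,spool]
Tick 4: prefer B, take shaft from B; A=[keg] B=[beam,wedge,node] C=[jar,grate,spool,shaft]
Tick 5: prefer A, take keg from A; A=[-] B=[beam,wedge,node] C=[jar,grate,spool,shaft,keg]
Tick 6: prefer B, take beam from B; A=[-] B=[wedge,node] C=[jar,grate,spool,shaft,keg,beam]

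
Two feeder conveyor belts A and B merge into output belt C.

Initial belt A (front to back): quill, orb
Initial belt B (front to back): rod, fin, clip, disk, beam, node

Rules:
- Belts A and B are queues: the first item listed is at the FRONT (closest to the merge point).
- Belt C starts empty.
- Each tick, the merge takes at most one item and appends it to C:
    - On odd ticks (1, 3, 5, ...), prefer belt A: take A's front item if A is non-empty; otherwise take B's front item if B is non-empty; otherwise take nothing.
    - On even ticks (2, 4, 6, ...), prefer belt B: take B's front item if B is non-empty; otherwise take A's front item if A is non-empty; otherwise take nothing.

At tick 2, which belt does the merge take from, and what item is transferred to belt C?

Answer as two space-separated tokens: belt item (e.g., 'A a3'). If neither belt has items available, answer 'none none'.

Tick 1: prefer A, take quill from A; A=[orb] B=[rod,fin,clip,disk,beam,node] C=[quill]
Tick 2: prefer B, take rod from B; A=[orb] B=[fin,clip,disk,beam,node] C=[quill,rod]

Answer: B rod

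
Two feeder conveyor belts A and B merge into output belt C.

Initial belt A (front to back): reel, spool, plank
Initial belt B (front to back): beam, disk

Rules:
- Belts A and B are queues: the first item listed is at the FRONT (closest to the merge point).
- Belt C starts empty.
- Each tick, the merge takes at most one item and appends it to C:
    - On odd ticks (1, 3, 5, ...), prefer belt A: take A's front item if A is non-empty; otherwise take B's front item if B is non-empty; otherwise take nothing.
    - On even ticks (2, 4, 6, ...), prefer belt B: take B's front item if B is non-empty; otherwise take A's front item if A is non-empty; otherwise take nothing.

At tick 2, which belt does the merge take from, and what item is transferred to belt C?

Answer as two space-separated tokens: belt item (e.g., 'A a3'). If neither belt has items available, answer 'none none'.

Tick 1: prefer A, take reel from A; A=[spool,plank] B=[beam,disk] C=[reel]
Tick 2: prefer B, take beam from B; A=[spool,plank] B=[disk] C=[reel,beam]

Answer: B beam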